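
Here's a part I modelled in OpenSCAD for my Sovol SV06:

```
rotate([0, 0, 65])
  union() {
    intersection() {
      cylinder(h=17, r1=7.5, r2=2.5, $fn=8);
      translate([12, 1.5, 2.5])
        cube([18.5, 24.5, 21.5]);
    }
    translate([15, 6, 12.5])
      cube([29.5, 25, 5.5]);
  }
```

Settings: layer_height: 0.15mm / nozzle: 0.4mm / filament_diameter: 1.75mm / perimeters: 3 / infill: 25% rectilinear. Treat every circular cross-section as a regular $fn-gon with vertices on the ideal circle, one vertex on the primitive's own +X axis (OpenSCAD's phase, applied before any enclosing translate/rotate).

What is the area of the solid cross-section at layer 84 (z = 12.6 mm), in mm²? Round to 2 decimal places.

737.50 mm²

At z = 12.6 mm: the cone (r1=7.5→r2=2.5) has section circumradius 3.794 here — a regular 8-gon (area = (8/2)·3.794²·sin(360°/8) = 40.72 mm²); the cube at (12, 1.5) (footprint 18.5×24.5) is included at this height (area 453.25 mm²); After intersecting: the 18.5×24.5 cube at (12, 1.5) does not overlap the cone (empty) — nothing remains; the cube at (15, 6) is present — its section is the full 29.5×25 rectangle (area 737.50 mm²); Merging all regions: only the 29.5×25 cube at (15, 6) is present, so the union is just that shape — area = 737.50 mm²; (rotated 65° about Z; rotation is an isometry so areas/perimeters/island counts are preserved). Overall, the cross-section is a single solid region. Net area = 737.50 mm².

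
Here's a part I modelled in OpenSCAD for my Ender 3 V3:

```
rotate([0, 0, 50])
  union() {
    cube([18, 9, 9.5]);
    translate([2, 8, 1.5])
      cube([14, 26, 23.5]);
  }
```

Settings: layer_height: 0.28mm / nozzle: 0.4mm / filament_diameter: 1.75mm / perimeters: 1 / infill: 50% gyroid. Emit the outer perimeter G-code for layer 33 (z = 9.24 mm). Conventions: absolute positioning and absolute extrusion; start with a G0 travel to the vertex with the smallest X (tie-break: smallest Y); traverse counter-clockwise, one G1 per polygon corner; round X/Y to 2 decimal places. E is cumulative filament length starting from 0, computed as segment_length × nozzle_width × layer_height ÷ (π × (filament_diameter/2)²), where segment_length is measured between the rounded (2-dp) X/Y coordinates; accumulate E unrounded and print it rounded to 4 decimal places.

At z = 9.24 mm: the cube is present — its section is the full 18×9 rectangle; the 14×26 cube at (2, 8) contributes its full rectangle; Taking the union: the regions partially overlap (shared area 14.00 mm²), so overlapping operands fuse into one piece — 1 connected region; (rotated 50° about Z; rotation is an isometry so areas/perimeters/island counts are preserved). The outline is a single polygon with 8 vertices. Extrusion per mm of travel: 0.4 × 0.28 / (π × 0.875²) = 0.046564. Accumulating E over each segment gives final E = 4.8420.

G0 X-24.76 Y23.39 Z9.24
G1 X-5.61 Y7.32 E1.1641
G1 X-6.89 Y5.79 E1.2570
G1 X0.00 Y0.00 E1.6760
G1 X11.57 Y13.79 E2.5142
G1 X4.68 Y19.57 E2.9330
G1 X3.39 Y18.04 E3.0262
G1 X-15.76 Y34.11 E4.1903
G1 X-24.76 Y23.39 E4.8420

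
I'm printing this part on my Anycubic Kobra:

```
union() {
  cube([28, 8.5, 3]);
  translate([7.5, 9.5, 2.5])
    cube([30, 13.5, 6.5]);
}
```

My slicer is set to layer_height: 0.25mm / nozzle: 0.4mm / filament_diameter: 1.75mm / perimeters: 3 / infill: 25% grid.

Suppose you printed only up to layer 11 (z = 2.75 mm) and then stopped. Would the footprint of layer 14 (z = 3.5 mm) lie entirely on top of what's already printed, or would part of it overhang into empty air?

entirely on top

Compare the two slices. At z = 2.75: the 28×8.5 cube contributes its full rectangle (area 238.00 mm²); the cube at (7.5, 9.5) (footprint 30×13.5) is included at this height (area 405.00 mm²); Taking the union: the 2 present regions are separate (no shared area or edge), so areas and boundary lengths simply add and each stays a separate island — area = 643.00 mm². At z = 3.5: the cube is absent (z outside [0, 3]); the 30×13.5 cube at (7.5, 9.5) contributes its full rectangle (area 405.00 mm²); Merging all regions: only the 30×13.5 cube at (7.5, 9.5) is present, so the union is just that shape — area = 405.00 mm². Checking containment: the cross-section at z = 3.5 is a subset of the cross-section at z = 2.75.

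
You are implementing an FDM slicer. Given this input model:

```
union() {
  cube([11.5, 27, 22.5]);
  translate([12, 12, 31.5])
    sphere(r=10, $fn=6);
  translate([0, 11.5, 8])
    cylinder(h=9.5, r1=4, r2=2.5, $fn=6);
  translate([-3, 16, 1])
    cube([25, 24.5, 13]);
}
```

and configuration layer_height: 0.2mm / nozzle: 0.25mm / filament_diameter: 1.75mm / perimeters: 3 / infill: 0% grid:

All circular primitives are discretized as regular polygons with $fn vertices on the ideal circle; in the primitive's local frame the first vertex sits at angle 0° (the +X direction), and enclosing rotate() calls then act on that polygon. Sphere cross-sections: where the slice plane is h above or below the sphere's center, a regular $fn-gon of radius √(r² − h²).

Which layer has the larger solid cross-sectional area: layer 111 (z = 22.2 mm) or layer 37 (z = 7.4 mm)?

layer 37 (z = 7.4 mm)

Layer 111 (z = 22.2): the 11.5×27 cube contributes its full rectangle (area 310.50 mm²); the r=10 sphere at (12, 12) slices to a regular 6-gon of circumradius 3.676 (√(r²−h²) with h=9.3 from center) (area = (6/2)·3.676²·sin(360°/6) = 35.10 mm²); the cone at (0, 11.5) is absent (z outside [8, 17.5]); the cube at (-3, 16) is not intersected at this z (z outside [1, 14]); Taking the union: the regions partially overlap — summed areas 345.60 mm² minus the doubly-counted overlap 14.37 mm² gives 331.23 mm² — area = 331.23 mm². So its area = 331.23 mm². Layer 37 (z = 7.4): the cube (footprint 11.5×27) is included at this height (area 310.50 mm²); the sphere at (12, 12) is absent (|z−center|=24.100 > r=10); the cone at (0, 11.5) does not reach this height (z outside [8, 17.5]); the cube at (-3, 16) is present — its section is the full 25×24.5 rectangle (area 612.50 mm²); Merging all regions: the regions partially overlap — summed areas 923.00 mm² minus the doubly-counted overlap 126.50 mm² gives 796.50 mm² — area = 796.50 mm². So its area = 796.50 mm². Layer 37 is larger (796.50 vs 331.23 mm²).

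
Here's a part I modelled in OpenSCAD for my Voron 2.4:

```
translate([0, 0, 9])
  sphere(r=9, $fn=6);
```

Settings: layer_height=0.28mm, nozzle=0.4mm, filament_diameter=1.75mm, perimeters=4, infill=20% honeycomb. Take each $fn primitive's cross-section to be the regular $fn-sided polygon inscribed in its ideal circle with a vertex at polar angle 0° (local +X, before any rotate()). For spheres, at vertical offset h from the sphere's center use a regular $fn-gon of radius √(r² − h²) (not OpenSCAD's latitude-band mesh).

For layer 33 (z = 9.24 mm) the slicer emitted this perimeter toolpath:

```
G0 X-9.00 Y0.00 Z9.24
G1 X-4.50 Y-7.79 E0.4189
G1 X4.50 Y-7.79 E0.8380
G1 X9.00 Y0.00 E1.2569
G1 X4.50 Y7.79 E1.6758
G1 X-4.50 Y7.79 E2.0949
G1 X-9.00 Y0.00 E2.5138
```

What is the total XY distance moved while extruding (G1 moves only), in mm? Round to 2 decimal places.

53.99 mm

Sum the Euclidean lengths of each G1 segment: total = 53.99 mm.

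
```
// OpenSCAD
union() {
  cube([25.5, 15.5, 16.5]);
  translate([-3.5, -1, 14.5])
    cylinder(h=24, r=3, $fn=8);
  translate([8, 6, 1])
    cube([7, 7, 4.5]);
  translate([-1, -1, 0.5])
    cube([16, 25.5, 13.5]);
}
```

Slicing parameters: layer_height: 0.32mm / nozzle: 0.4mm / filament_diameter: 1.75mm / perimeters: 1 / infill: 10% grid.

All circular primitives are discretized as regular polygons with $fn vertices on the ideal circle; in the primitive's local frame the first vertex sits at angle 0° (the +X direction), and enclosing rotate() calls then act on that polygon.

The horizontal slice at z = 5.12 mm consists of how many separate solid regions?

1

At z = 5.12 mm: the cube is present — its section is the full 25.5×15.5 rectangle; the cylinder at (-3.5, -1) is not intersected at this z (z outside [14.5, 38.5]); the cube at (8, 6) (footprint 7×7) is included at this height; the cube at (-1, -1) (footprint 16×25.5) is included at this height; Taking the union: the regions partially overlap (shared area 281.50 mm²), so overlapping operands fuse into one piece — 1 connected region. The result has 1 disconnected region.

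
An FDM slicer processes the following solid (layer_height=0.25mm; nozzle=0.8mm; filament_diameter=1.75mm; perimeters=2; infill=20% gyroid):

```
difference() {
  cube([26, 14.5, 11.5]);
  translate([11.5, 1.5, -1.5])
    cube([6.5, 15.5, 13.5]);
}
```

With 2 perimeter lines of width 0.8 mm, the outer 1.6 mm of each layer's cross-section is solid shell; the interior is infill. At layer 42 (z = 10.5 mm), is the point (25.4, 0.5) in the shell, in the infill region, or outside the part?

At z = 10.5 mm: the cube is present — its section is the full 26×14.5 rectangle; the cube at (11.5, 1.5) (footprint 6.5×15.5) is included at this height; Subtracting the remaining from the first: starting from the 26×14.5 cube, the 6.5×15.5 cube at (11.5, 1.5) partially overlaps it — only the 84.50 mm² overlap (of its 100.75 mm²) is removed, clipping the outline — 1 connected region. Overall, the cross-section is a single solid region. The nearest boundary edge runs (26.00, 0.00)→(0.00, 0.00); distance from the point to it = 0.50 mm. The point is inside the cross-section, 0.50 mm from the nearest boundary — within the 1.6 mm shell band (2 × 0.8).

shell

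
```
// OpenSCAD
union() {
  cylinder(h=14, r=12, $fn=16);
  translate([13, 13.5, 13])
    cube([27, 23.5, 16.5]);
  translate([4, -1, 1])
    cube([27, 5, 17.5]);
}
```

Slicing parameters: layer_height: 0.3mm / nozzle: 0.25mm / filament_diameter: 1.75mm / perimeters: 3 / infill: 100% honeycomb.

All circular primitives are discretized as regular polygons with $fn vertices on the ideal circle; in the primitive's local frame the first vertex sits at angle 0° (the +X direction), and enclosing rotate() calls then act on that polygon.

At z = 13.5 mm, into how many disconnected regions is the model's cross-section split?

At z = 13.5 mm: the r=12 cylinder contributes a regular 16-gon of circumradius 12; the cube at (13, 13.5) is present — its section is the full 27×23.5 rectangle; the 27×5 cube at (4, -1) contributes its full rectangle; Taking the union: the regions partially overlap (shared area 38.31 mm²), so overlapping operands fuse into one piece — 2 connected regions. The result has 2 disconnected regions.

2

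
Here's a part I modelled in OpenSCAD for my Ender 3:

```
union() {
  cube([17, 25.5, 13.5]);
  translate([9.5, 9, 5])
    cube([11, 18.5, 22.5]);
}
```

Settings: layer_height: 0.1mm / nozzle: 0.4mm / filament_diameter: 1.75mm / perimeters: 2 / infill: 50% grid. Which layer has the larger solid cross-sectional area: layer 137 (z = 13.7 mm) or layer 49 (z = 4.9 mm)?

layer 49 (z = 4.9 mm)

Layer 137 (z = 13.7): the cube is not intersected at this z (z outside [0, 13.5]); the 11×18.5 cube at (9.5, 9) contributes its full rectangle (area 203.50 mm²); Taking the union: only the 11×18.5 cube at (9.5, 9) is present, so the union is just that shape — area = 203.50 mm². So its area = 203.50 mm². Layer 49 (z = 4.9): the 17×25.5 cube contributes its full rectangle (area 433.50 mm²); the cube at (9.5, 9) is not intersected at this z (z outside [5, 27.5]); Merging all regions: only the 17×25.5 cube is present, so the union is just that shape — area = 433.50 mm². So its area = 433.50 mm². Layer 49 is larger (433.50 vs 203.50 mm²).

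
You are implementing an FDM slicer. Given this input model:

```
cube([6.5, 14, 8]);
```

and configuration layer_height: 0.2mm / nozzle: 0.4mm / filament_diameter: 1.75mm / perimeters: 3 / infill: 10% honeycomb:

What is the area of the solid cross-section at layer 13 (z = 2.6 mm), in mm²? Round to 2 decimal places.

At z = 2.6 mm: the 6.5×14 cube contributes its full rectangle (area 91.00 mm²). Overall, the cross-section is a single solid region. Net area = 91.00 mm².

91.00 mm²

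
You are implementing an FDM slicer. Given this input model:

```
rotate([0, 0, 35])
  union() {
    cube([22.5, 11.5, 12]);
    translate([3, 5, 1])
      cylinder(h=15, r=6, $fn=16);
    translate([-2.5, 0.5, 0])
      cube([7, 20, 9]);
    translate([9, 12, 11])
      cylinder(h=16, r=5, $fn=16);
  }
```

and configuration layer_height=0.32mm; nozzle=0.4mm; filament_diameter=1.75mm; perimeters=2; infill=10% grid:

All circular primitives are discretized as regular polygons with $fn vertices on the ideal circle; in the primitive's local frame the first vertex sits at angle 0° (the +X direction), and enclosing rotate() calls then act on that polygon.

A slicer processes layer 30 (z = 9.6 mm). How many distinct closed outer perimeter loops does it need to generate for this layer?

1

At z = 9.6 mm: the 22.5×11.5 cube contributes its full rectangle; the r=6 cylinder at (3, 5) contributes a regular 16-gon of circumradius 6; the cube at (-2.5, 0.5) is not intersected at this z (z outside [0, 9]); the cylinder at (9, 12) is absent (z outside [11, 27]); Taking the union: the regions partially overlap (shared area 85.10 mm²), so overlapping operands fuse into one piece — 1 connected region; (rotated 35° about Z; rotation is an isometry so areas/perimeters/island counts are preserved). The result has 1 disconnected region.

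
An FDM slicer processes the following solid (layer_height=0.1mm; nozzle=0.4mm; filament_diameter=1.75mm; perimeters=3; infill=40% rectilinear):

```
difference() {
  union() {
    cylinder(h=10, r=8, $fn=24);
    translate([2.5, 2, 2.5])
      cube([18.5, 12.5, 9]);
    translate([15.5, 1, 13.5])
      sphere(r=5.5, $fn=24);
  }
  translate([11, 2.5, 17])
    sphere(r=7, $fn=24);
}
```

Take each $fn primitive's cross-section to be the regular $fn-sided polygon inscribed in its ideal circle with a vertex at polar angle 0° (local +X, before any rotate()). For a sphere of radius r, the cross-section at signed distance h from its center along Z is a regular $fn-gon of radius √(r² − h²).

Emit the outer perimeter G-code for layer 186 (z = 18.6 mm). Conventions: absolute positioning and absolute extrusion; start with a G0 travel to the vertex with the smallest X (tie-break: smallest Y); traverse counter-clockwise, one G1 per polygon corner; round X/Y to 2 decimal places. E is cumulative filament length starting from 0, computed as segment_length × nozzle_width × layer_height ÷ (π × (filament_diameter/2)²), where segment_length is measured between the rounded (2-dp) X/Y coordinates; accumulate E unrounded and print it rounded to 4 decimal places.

At z = 18.6 mm: the cylinder is absent (z outside [0, 10]); the cube at (2.5, 2) is not intersected at this z (z outside [2.5, 11.5]); the r=5.5 sphere at (15.5, 1) slices to a regular 24-gon of circumradius 2.059 (√(r²−h²) with h=5.1 from center); Combining (union): only the r=5.5 sphere at (15.5, 1) is present, so the union is just that shape — 1 connected region; the sphere at (11, 2.5): section is a regular 24-gon, circumradius = √(r²−h²) = √(7²−1.6²) = 6.815; Subtracting the remaining from the first: starting from the result so far, the r=7 sphere at (11, 2.5) partially overlaps it — only the 13.16 mm² overlap (of its 144.23 mm²) is removed, clipping the outline — 1 connected region. The outline is a single polygon with 4 vertices. Extrusion per mm of travel: 0.4 × 0.1 / (π × 0.875²) = 0.016630. Accumulating E over each segment gives final E = 0.0221.

G0 X17.24 Y-0.08 Z18.60
G1 X17.28 Y-0.03 E0.0011
G1 X17.49 Y0.47 E0.0101
G1 X17.50 Y0.53 E0.0111
G1 X17.24 Y-0.08 E0.0221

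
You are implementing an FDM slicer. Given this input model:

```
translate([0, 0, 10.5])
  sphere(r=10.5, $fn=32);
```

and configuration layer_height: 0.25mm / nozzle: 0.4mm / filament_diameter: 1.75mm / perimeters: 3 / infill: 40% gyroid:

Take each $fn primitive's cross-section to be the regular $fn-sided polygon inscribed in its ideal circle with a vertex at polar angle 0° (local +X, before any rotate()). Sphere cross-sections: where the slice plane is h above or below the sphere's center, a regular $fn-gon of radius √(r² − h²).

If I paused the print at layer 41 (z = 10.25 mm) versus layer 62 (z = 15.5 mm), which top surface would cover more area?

layer 41 (z = 10.25 mm)

Layer 41 (z = 10.25): the sphere: section is a regular 32-gon, circumradius = √(r²−h²) = √(10.5²−0.25²) = 10.497 (area = (32/2)·10.497²·sin(360°/32) = 343.94 mm²). So its area = 343.94 mm². Layer 62 (z = 15.5): the r=10.5 sphere slices to a regular 32-gon of circumradius 9.233 (√(r²−h²) with h=5 from center) (area = (32/2)·9.233²·sin(360°/32) = 266.10 mm²). So its area = 266.10 mm². Layer 41 is larger (343.94 vs 266.10 mm²).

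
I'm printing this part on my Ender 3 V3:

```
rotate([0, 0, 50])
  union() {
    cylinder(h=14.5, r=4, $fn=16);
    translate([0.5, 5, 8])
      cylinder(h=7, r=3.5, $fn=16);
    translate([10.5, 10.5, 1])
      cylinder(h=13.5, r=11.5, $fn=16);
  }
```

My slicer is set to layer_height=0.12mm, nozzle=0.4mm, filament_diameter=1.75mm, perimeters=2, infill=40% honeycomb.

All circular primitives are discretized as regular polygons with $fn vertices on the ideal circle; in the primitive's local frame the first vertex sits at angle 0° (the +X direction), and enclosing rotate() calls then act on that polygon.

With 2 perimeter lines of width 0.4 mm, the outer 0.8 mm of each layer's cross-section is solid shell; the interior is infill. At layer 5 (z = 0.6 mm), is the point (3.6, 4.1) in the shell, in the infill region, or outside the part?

outside

At z = 0.6 mm: the r=4 cylinder contributes a regular 16-gon of circumradius 4; the cylinder at (0.5, 5) does not reach this height (z outside [8, 15]); the cylinder at (10.5, 10.5) does not reach this height (z outside [1, 14.5]); Combining (union): only the r=4 cylinder is present, so the union is just that shape — 1 connected region; (whole slice rotated 50° about Z — lengths, areas and connectivity unchanged). Overall, the cross-section is a single solid region. Undo the 50° rotation: the query point maps to (5.455, -0.122) in the un-rotated model frame. The nearest boundary edge runs (4.00, 0.00)→(3.70, 1.53); distance from the point to it = 1.46 mm. The point is not inside any of the regions above, so it lies outside the cross-section (1.46 mm from the nearest boundary).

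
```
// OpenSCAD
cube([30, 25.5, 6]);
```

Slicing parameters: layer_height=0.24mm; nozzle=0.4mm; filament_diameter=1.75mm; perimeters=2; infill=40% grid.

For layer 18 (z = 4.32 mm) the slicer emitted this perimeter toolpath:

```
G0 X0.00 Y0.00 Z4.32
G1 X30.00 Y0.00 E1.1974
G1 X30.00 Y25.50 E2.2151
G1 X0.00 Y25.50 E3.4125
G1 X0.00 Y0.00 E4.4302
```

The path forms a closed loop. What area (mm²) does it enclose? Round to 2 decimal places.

765.00 mm²

Apply the shoelace formula to the sequence of (X, Y) vertices; enclosed area = 765.00 mm².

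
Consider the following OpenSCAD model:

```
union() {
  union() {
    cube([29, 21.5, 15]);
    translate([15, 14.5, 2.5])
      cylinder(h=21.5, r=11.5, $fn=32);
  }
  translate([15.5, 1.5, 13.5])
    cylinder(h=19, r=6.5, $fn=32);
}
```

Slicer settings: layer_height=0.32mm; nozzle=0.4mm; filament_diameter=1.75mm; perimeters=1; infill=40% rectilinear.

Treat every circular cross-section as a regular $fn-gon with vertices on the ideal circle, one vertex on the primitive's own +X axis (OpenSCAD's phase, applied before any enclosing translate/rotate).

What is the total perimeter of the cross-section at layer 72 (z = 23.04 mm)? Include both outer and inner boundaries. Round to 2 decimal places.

86.99 mm

At z = 23.04 mm: the cube does not reach this height (z outside [0, 15]); the r=11.5 cylinder at (15, 14.5) contributes a regular 32-gon of circumradius 11.5 (perimeter = 2·32·11.500·sin(180°/32) = 72.14 mm); Merging all regions: only the r=11.5 cylinder at (15, 14.5) is present, so the union is just that shape — boundary = 72.14 mm; the cylinder at (15.5, 1.5): section is a regular 32-gon, circumradius r=6.5 (perimeter = 2·32·6.500·sin(180°/32) = 40.78 mm); Combining (union): the regions partially overlap (shared area 39.46 mm²), so the edge portions inside another operand are dropped and the merged outline is re-measured after clipping — boundary = 86.99 mm. Overall, the cross-section is a single solid region. Total boundary length (outer) = 86.99 mm.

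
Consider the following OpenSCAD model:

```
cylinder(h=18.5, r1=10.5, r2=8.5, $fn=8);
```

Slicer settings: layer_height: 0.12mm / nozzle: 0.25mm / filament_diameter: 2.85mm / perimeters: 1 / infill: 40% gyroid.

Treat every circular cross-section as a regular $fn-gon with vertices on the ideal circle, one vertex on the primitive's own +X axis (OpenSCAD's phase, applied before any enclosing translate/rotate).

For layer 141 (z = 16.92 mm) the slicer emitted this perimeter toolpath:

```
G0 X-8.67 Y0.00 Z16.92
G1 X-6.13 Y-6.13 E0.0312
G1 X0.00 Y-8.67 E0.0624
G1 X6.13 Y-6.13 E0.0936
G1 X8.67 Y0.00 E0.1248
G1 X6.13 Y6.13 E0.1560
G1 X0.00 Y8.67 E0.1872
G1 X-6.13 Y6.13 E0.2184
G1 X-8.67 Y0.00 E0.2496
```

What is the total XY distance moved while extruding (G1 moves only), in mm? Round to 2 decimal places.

Sum the Euclidean lengths of each G1 segment: total = 53.08 mm.

53.08 mm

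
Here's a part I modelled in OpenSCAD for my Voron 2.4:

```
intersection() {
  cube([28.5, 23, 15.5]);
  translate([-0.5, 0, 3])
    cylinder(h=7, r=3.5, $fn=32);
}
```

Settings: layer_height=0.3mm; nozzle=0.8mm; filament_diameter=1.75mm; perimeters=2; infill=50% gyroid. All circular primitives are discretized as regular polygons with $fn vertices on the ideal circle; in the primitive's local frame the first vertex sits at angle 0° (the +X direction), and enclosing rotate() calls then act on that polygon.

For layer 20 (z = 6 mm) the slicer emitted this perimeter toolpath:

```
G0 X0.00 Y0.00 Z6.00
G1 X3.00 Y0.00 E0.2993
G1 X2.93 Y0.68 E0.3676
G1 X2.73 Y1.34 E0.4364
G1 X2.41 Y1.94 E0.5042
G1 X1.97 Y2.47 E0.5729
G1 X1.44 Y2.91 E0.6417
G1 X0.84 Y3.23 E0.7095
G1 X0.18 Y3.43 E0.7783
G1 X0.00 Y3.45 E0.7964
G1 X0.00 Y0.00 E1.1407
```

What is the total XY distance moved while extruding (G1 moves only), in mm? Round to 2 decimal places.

11.43 mm

Sum the Euclidean lengths of each G1 segment: total = 11.43 mm.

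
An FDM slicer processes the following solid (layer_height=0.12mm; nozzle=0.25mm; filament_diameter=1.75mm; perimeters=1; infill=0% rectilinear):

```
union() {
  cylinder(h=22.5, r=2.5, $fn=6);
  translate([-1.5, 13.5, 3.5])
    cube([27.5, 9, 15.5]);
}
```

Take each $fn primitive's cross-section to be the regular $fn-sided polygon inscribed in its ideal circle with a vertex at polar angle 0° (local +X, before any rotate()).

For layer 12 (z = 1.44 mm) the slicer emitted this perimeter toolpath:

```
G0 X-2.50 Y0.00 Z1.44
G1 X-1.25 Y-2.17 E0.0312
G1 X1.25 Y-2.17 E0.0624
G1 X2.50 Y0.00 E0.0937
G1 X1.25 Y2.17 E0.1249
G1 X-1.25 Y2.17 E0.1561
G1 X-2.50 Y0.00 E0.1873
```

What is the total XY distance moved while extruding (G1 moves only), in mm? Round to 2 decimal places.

15.02 mm

Sum the Euclidean lengths of each G1 segment: total = 15.02 mm.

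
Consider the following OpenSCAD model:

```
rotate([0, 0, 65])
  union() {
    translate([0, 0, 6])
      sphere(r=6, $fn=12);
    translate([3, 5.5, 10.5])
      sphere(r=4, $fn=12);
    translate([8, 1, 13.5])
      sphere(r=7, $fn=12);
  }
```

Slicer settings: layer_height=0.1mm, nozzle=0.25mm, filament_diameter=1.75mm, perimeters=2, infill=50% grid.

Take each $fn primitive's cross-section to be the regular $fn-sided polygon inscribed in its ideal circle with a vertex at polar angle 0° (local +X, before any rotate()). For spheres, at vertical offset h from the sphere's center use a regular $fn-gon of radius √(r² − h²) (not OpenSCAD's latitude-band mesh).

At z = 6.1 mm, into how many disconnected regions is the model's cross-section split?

1

At z = 6.1 mm: the r=6 sphere slices to a regular 12-gon of circumradius 5.999 (√(r²−h²) with h=0.1 from center); the sphere at (3, 5.5) does not reach this height (|z−center|=4.400 > r=4); the sphere at (8, 1) is not intersected at this z (|z−center|=7.400 > r=7); Combining (union): only the r=6 sphere is present, so the union is just that shape — 1 connected region; (rotated 65° about Z; rotation is an isometry so areas/perimeters/island counts are preserved). The result has 1 disconnected region.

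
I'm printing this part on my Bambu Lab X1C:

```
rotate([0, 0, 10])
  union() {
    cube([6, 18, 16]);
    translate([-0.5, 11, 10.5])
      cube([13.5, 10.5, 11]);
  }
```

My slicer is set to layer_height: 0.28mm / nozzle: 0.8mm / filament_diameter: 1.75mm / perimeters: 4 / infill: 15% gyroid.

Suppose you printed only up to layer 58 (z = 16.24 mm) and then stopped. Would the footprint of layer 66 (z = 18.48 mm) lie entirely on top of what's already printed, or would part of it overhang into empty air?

Compare the two slices. At z = 16.24: the cube is not intersected at this z (z outside [0, 16]); the cube at (-0.5, 11) (footprint 13.5×10.5) is included at this height (area 141.75 mm²); Merging all regions: only the 13.5×10.5 cube at (-0.5, 11) is present, so the union is just that shape — area = 141.75 mm²; (whole slice rotated 10° about Z — lengths, areas and connectivity unchanged). At z = 18.48: the cube is absent (z outside [0, 16]); the 13.5×10.5 cube at (-0.5, 11) contributes its full rectangle (area 141.75 mm²); Combining (union): only the 13.5×10.5 cube at (-0.5, 11) is present, so the union is just that shape — area = 141.75 mm²; (rotated 10° about Z; rotation is an isometry so areas/perimeters/island counts are preserved). Checking containment: the cross-section at z = 18.48 is a subset of the cross-section at z = 16.24.

entirely on top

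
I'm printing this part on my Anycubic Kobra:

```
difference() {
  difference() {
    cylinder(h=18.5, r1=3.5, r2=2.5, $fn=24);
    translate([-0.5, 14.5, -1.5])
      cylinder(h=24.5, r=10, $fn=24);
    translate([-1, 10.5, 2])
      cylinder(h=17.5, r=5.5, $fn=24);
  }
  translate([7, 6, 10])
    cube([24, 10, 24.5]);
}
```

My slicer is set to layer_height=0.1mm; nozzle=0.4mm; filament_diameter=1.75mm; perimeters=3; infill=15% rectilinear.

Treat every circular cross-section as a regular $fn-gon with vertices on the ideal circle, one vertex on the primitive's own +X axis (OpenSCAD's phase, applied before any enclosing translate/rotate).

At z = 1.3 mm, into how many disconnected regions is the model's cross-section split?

1

At z = 1.3 mm: the cone (r1=3.5→r2=2.5) has section circumradius 3.430 here — a regular 24-gon; the r=10 cylinder at (-0.5, 14.5) contributes a regular 24-gon of circumradius 10; the cylinder at (-1, 10.5) is not intersected at this z (z outside [2, 19.5]); Subtracting the remaining from the first: starting from the cone, the r=10 cylinder at (-0.5, 14.5) misses the remaining region (no effect) — 1 connected region; the cube at (7, 6) is not intersected at this z (z outside [10, 34.5]); Subtracting the remaining from the first: none of the subtracted shapes is present at this height, so that combined region is unchanged — 1 connected region. The result has 1 disconnected region.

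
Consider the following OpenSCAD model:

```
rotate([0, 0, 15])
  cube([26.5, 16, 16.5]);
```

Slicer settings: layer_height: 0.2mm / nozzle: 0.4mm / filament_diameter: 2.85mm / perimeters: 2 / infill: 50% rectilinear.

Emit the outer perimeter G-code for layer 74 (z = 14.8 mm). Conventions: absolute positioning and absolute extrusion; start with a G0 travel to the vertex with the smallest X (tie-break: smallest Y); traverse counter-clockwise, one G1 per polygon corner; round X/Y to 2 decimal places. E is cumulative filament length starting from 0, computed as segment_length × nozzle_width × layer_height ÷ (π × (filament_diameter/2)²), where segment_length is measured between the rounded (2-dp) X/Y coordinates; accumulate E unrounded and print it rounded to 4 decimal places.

G0 X-4.14 Y15.45 Z14.80
G1 X0.00 Y0.00 E0.2006
G1 X25.60 Y6.86 E0.5329
G1 X21.46 Y22.31 E0.7335
G1 X-4.14 Y15.45 E1.0659

At z = 14.8 mm: the 26.5×16 cube contributes its full rectangle; (rotated 15° about Z; rotation is an isometry so areas/perimeters/island counts are preserved). The outline is a single polygon with 4 vertices. Extrusion per mm of travel: 0.4 × 0.2 / (π × 1.425²) = 0.012540. Accumulating E over each segment gives final E = 1.0659.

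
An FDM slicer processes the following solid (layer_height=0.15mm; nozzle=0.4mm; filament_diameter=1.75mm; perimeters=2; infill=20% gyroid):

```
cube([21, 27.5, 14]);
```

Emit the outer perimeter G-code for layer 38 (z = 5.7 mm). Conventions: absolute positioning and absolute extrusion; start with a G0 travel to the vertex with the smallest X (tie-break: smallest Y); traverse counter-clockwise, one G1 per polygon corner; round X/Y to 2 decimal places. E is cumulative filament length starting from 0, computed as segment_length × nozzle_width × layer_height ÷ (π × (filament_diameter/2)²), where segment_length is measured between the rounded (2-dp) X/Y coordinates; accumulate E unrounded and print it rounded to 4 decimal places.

At z = 5.7 mm: the cube (footprint 21×27.5) is included at this height. The outline is a single polygon with 4 vertices. Extrusion per mm of travel: 0.4 × 0.15 / (π × 0.875²) = 0.024945. Accumulating E over each segment gives final E = 2.4197.

G0 X0.00 Y0.00 Z5.70
G1 X21.00 Y0.00 E0.5238
G1 X21.00 Y27.50 E1.2098
G1 X0.00 Y27.50 E1.7337
G1 X0.00 Y0.00 E2.4197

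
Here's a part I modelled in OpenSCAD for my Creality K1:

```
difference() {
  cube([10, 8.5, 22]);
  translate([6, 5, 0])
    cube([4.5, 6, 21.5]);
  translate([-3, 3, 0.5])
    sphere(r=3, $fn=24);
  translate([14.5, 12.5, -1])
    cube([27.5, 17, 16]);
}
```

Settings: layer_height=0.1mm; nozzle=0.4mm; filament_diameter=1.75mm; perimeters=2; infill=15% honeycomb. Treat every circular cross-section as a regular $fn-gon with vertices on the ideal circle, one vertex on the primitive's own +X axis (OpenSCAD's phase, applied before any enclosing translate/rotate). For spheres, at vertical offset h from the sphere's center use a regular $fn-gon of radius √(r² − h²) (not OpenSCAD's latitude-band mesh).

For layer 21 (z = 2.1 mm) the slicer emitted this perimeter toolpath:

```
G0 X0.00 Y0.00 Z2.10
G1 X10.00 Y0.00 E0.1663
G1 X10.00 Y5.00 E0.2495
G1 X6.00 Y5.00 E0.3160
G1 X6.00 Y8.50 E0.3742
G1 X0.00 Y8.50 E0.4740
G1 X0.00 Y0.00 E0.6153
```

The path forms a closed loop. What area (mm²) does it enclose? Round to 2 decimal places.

71.00 mm²

Apply the shoelace formula to the sequence of (X, Y) vertices; enclosed area = 71.00 mm².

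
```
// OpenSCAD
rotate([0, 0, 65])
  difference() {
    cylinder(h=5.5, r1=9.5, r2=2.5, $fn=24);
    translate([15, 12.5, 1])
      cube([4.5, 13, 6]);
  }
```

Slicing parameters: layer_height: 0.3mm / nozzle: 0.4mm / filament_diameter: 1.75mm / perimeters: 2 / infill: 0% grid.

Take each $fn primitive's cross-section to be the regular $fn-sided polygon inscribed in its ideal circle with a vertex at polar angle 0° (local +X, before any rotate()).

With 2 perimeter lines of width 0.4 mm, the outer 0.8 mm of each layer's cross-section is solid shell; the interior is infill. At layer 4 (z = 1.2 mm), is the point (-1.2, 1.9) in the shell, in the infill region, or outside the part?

At z = 1.2 mm: the cone (r1=9.5→r2=2.5) has section circumradius 7.973 here — a regular 24-gon; the cube at (15, 12.5) is present — its section is the full 4.5×13 rectangle; Subtracting the remaining from the first: starting from the cone, the 4.5×13 cube at (15, 12.5) misses the remaining region (no effect) — 1 connected region; (rotated 65° about Z; rotation is an isometry so areas/perimeters/island counts are preserved). Overall, the cross-section is a single solid region. Undo the 65° rotation: the query point maps to (1.215, 1.891) in the un-rotated model frame. The nearest boundary edge runs (3.99, 6.90)→(5.64, 5.64); distance from the point to it = 5.67 mm. The point is inside the cross-section and 5.67 mm from the nearest boundary — more than the 0.8 mm shell width (2 × 0.4), so it's in the infill interior.

infill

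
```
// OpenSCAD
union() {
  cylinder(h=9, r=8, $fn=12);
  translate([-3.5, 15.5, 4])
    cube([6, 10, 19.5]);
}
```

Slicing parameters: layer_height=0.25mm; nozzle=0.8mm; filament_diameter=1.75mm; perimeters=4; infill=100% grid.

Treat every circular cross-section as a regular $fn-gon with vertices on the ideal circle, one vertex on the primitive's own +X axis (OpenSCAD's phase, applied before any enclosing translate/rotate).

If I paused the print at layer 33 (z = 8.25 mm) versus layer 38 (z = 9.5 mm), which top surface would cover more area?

Layer 33 (z = 8.25): the cylinder: section is a regular 12-gon, circumradius r=8 (area = (12/2)·8.000²·sin(360°/12) = 192.00 mm²); the 6×10 cube at (-3.5, 15.5) contributes its full rectangle (area 60.00 mm²); Taking the union: the 2 present regions are separate (no shared area or edge), so areas and boundary lengths simply add and each stays a separate island — area = 252.00 mm². So its area = 252.00 mm². Layer 38 (z = 9.5): the cylinder is absent (z outside [0, 9]); the 6×10 cube at (-3.5, 15.5) contributes its full rectangle (area 60.00 mm²); Merging all regions: only the 6×10 cube at (-3.5, 15.5) is present, so the union is just that shape — area = 60.00 mm². So its area = 60.00 mm². Layer 33 is larger (252.00 vs 60.00 mm²).

layer 33 (z = 8.25 mm)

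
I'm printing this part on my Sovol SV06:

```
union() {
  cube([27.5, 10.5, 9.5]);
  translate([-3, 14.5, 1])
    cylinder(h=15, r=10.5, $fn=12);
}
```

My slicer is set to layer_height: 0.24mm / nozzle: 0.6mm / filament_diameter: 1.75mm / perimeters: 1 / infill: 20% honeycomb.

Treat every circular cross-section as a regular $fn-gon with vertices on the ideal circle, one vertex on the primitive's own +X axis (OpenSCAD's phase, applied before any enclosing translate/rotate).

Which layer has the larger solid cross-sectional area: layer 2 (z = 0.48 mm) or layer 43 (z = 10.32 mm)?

layer 43 (z = 10.32 mm)

Layer 2 (z = 0.48): the cube is present — its section is the full 27.5×10.5 rectangle (area 288.75 mm²); the cylinder at (-3, 14.5) is absent (z outside [1, 16]); Combining (union): only the 27.5×10.5 cube is present, so the union is just that shape — area = 288.75 mm². So its area = 288.75 mm². Layer 43 (z = 10.32): the cube is absent (z outside [0, 9.5]); the r=10.5 cylinder at (-3, 14.5) gives a regular 12-gon of circumradius 10.5 (constant along its height) (area = (12/2)·10.500²·sin(360°/12) = 330.75 mm²); Combining (union): only the r=10.5 cylinder at (-3, 14.5) is present, so the union is just that shape — area = 330.75 mm². So its area = 330.75 mm². Layer 43 is larger (330.75 vs 288.75 mm²).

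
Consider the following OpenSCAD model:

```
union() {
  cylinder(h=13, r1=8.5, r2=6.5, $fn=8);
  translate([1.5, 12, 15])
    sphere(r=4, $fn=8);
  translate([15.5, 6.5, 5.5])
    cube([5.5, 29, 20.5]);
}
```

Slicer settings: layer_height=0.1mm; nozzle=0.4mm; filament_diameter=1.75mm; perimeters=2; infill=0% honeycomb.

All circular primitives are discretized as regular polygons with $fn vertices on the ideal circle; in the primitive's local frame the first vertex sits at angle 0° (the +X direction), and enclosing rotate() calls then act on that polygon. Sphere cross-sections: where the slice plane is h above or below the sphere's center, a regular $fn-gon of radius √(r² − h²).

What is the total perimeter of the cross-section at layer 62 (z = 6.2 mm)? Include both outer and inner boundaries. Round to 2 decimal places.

115.20 mm

At z = 6.2 mm: the cone (r1=8.5→r2=6.5) has section circumradius 7.546 here — a regular 8-gon (perimeter = 2·8·7.546·sin(180°/8) = 46.20 mm); the sphere at (1.5, 12) is absent (|z−center|=8.800 > r=4); the cube at (15.5, 6.5) is present — its section is the full 5.5×29 rectangle (perimeter 69.00 mm); Combining (union): the 2 present regions are separate (no shared area or edge), so areas and boundary lengths simply add and each stays a separate island — boundary = 115.20 mm. Overall, the cross-section has 2 separate islands. Total boundary length (outer) = 115.20 mm.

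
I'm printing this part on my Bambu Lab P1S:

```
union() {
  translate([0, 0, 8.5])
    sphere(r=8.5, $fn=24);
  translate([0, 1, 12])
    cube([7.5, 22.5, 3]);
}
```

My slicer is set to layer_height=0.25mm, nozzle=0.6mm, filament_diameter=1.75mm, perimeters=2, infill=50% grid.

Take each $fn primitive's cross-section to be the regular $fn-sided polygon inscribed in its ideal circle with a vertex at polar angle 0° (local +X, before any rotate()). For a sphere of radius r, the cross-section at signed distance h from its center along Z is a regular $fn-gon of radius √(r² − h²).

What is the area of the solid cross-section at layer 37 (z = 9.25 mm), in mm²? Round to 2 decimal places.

222.65 mm²

At z = 9.25 mm: the r=8.5 sphere slices to a regular 24-gon of circumradius 8.467 (√(r²−h²) with h=0.75 from center) (area = (24/2)·8.467²·sin(360°/24) = 222.65 mm²); the cube at (0, 1) is not intersected at this z (z outside [12, 15]); Taking the union: only the r=8.5 sphere is present, so the union is just that shape — area = 222.65 mm². Overall, the cross-section is a single solid region. Net area = 222.65 mm².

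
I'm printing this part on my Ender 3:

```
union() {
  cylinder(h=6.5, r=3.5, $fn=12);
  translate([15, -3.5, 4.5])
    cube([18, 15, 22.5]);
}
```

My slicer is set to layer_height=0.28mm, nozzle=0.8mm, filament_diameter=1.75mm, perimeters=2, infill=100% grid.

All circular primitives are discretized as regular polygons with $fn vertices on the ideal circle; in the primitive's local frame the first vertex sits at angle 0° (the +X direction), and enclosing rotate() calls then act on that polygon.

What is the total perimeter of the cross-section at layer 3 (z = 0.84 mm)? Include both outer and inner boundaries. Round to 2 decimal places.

At z = 0.84 mm: the r=3.5 cylinder contributes a regular 12-gon of circumradius 3.5 (perimeter = 2·12·3.500·sin(180°/12) = 21.74 mm); the cube at (15, -3.5) is not intersected at this z (z outside [4.5, 27]); Combining (union): only the r=3.5 cylinder is present, so the union is just that shape — boundary = 21.74 mm. Overall, the cross-section is a single solid region. Total boundary length (outer) = 21.74 mm.

21.74 mm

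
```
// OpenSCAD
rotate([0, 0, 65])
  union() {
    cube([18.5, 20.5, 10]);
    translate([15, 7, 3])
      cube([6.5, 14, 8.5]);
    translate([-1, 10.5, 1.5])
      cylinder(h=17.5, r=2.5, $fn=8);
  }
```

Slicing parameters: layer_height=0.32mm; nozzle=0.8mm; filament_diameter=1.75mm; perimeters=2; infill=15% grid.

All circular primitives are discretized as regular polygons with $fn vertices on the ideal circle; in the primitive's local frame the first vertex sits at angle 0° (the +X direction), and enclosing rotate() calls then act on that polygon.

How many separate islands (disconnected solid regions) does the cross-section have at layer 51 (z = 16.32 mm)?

At z = 16.32 mm: the cube is not intersected at this z (z outside [0, 10]); the cube at (15, 7) is not intersected at this z (z outside [3, 11.5]); the r=2.5 cylinder at (-1, 10.5) contributes a regular 8-gon of circumradius 2.5; Taking the union: only the r=2.5 cylinder at (-1, 10.5) is present, so the union is just that shape — 1 connected region; (whole slice rotated 65° about Z — lengths, areas and connectivity unchanged). Overall, the cross-section is a single solid region. Island count = 1.

1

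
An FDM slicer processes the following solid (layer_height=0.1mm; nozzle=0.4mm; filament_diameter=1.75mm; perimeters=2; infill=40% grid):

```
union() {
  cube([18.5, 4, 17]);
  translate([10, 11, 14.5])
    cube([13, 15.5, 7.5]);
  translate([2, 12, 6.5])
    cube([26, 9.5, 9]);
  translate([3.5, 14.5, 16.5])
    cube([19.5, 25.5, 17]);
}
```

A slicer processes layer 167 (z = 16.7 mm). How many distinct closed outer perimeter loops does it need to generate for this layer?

At z = 16.7 mm: the 18.5×4 cube contributes its full rectangle; the 13×15.5 cube at (10, 11) contributes its full rectangle; the cube at (2, 12) is not intersected at this z (z outside [6.5, 15.5]); the cube at (3.5, 14.5) is present — its section is the full 19.5×25.5 rectangle; Combining (union): the regions partially overlap (shared area 156.00 mm²), so overlapping operands fuse into one piece — 2 connected regions. The result has 2 disconnected regions.

2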